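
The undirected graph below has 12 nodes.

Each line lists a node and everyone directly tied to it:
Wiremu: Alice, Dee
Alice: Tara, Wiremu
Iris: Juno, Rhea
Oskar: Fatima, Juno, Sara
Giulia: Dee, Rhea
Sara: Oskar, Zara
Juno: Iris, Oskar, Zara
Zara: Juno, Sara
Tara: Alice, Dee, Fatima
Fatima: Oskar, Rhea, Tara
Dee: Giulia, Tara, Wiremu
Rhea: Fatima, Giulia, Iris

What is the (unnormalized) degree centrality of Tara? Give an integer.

3

Tara is directly tied to Alice, Dee, and Fatima. That is 3 neighbors, so the degree of Tara is 3.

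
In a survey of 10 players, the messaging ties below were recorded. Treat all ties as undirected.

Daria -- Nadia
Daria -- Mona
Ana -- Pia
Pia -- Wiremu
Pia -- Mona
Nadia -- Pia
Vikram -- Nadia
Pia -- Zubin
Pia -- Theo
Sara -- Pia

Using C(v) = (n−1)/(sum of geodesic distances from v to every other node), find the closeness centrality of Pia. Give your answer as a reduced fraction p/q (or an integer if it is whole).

Distances from Pia: Ana:1, Daria:2, Mona:1, Nadia:1, Sara:1, Theo:1, Vikram:2, Wiremu:1, Zubin:1. Sum = 11.
n = 10, so closeness = 9/11.

9/11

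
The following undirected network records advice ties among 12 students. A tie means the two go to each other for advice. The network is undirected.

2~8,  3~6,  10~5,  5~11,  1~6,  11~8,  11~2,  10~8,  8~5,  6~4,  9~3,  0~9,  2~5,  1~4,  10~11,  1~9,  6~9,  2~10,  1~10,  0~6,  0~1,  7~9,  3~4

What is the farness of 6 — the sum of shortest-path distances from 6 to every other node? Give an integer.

Distances from 6: 0:1, 1:1, 2:3, 3:1, 4:1, 5:3, 7:2, 8:3, 9:1, 10:2, 11:3.
Sum = 1 + 1 + 3 + 1 + 1 + 3 + 2 + 3 + 1 + 2 + 3 = 21.

21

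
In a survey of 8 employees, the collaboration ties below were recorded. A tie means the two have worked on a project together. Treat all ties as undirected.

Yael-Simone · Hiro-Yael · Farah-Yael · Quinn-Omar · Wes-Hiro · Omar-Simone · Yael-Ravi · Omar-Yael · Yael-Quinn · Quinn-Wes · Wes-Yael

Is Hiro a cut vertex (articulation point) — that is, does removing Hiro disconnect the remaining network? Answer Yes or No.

Even without Hiro, every remaining node can still reach every other (the residual graph is connected), so Hiro is not a cut vertex.

No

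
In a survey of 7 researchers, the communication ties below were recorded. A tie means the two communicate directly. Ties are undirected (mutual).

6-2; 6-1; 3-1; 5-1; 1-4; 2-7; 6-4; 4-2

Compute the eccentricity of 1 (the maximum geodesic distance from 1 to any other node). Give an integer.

Distances from 1: 2:2, 3:1, 4:1, 5:1, 6:1, 7:3.
The largest is 3 (to 7), so the eccentricity of 1 is 3.

3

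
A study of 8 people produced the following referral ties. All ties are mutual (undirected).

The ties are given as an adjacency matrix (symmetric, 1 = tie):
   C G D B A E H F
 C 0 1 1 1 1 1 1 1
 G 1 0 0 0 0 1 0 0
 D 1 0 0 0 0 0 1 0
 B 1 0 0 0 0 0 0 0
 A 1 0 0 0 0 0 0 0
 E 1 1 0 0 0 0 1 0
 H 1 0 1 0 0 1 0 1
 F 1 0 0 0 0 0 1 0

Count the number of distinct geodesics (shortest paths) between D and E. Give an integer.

The shortest distance is 2. The length-2 paths are: D–C–E; D–H–E.
That gives 2 distinct shortest paths.

2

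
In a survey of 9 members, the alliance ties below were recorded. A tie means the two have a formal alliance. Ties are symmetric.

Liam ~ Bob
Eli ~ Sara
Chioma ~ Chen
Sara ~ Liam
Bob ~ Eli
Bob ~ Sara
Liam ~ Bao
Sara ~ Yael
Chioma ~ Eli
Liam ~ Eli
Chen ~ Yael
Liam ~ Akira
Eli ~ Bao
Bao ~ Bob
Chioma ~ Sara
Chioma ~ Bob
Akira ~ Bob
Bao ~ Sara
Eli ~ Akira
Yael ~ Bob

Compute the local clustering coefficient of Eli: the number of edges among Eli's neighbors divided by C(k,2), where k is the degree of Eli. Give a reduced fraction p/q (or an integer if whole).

Eli's neighbors: Akira, Bao, Bob, Chioma, Liam, and Sara (k = 6).
Possible neighbor pairs: C(6,2) = 15. Edges among them: Akira–Bob, Akira–Liam, Bao–Bob, Bao–Liam, Bao–Sara, Bob–Chioma, Bob–Liam, Bob–Sara, Chioma–Sara, Liam–Sara → e = 10.
Clustering(Eli) = 10/15 = 2/3.

2/3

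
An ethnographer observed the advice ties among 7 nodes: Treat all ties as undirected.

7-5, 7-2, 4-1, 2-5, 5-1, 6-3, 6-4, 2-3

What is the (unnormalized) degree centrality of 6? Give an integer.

6 is directly tied to 3 and 4. That is 2 neighbors, so the degree of 6 is 2.

2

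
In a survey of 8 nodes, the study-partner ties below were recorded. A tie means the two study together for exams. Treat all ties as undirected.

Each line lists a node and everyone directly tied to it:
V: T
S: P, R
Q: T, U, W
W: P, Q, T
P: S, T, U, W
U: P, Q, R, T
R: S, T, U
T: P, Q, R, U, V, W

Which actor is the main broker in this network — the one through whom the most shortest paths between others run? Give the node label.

T

Unnormalized betweenness of each node: P:103/30, Q:1/3, R:19/10, S:1/3, T:89/10, U:47/30, V:0, W:8/15.
T has the largest value, 89/10, making it the main broker — the node through which the most shortest paths run.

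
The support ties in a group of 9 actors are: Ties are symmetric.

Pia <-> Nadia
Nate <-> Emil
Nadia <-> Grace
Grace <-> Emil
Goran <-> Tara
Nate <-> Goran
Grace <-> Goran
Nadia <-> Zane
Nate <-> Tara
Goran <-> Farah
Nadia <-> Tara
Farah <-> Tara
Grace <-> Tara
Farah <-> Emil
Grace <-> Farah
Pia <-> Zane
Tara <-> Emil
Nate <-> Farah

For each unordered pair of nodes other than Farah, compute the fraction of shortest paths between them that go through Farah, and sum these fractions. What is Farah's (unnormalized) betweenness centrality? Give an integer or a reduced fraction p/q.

1/2

Pairs whose geodesics pass through Farah — Grace–Nate: 1/4; Goran–Emil: 1/4.
All other pairs contribute 0.
Summing the contributions gives betweenness(Farah) = 1/2.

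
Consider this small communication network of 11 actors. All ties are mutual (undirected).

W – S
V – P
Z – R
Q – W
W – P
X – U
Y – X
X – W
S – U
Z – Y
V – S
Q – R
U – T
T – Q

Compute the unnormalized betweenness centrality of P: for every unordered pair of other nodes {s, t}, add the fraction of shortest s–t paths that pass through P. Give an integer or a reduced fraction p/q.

Pairs whose geodesics pass through P — Q–V: 1/2; V–W: 1/2; V–X: 1/3; V–Y: 1/3; V–Z: 2/5; V–R: 1/2.
All other pairs contribute 0.
Summing the contributions gives betweenness(P) = 77/30.

77/30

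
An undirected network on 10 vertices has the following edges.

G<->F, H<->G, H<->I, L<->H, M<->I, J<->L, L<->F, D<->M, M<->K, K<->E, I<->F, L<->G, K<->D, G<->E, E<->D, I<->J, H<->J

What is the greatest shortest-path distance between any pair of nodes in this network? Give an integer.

Eccentricity of each node (its greatest distance to any other): D:3, E:3, F:3, G:3, H:3, I:3, J:3, K:3, L:3, M:3.
The maximum eccentricity is 3, realized for instance by the pair D–F via D – M – I – F. So the diameter is 3.

3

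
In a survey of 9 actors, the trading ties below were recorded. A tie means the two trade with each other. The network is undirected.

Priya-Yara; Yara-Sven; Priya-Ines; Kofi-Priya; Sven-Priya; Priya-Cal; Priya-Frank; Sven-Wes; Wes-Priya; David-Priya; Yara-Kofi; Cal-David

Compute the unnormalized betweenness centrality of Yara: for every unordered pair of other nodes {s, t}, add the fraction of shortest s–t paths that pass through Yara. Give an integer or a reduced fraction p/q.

Pairs whose geodesics pass through Yara — Kofi–Sven: 1/2.
All other pairs contribute 0.
Summing the contributions gives betweenness(Yara) = 1/2.

1/2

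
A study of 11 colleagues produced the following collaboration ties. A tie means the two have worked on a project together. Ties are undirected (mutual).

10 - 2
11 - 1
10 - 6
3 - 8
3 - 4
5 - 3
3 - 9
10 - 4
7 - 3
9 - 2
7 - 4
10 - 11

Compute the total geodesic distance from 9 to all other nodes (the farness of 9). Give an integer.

22

Distances from 9: 1:4, 2:1, 3:1, 4:2, 5:2, 6:3, 7:2, 8:2, 10:2, 11:3.
Sum = 4 + 1 + 1 + 2 + 2 + 3 + 2 + 2 + 2 + 3 = 22.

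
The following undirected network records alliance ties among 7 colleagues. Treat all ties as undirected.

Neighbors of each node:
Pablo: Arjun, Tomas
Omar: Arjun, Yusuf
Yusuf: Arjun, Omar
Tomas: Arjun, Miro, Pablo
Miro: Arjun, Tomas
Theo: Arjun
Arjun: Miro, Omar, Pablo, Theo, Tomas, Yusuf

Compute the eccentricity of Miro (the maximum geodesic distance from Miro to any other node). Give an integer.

Distances from Miro: Arjun:1, Omar:2, Pablo:2, Theo:2, Tomas:1, Yusuf:2.
The largest is 2 (to Pablo, Yusuf, Theo, and Omar), so the eccentricity of Miro is 2.

2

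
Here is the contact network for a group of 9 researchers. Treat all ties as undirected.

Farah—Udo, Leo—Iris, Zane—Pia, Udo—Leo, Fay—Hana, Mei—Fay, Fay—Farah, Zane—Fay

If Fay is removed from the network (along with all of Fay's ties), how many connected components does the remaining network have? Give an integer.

4

Without Fay, the remaining ties split the others into: {Mei}; {Farah, Iris, Leo, Udo}; {Pia, Zane}; {Hana}.
That's 4 separate components.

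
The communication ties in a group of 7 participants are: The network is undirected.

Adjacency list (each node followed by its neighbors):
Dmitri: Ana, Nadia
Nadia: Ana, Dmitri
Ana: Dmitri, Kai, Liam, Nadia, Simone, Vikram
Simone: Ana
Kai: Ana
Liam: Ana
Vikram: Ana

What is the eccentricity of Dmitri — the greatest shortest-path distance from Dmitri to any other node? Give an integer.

2

Distances from Dmitri: Ana:1, Kai:2, Liam:2, Nadia:1, Simone:2, Vikram:2.
The largest is 2 (to Kai, Liam, Simone, and Vikram), so the eccentricity of Dmitri is 2.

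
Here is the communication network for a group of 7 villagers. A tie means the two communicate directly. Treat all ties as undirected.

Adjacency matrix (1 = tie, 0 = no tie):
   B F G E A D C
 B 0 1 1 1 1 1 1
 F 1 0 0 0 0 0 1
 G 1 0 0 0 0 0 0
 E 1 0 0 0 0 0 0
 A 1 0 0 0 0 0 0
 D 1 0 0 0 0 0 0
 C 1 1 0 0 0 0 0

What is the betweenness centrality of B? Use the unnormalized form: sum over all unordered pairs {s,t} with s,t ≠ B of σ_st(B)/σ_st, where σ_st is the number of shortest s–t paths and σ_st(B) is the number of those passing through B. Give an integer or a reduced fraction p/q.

Pairs whose geodesics pass through B — F–G: 1; F–E: 1; F–A: 1; F–D: 1; G–E: 1; G–A: 1; G–D: 1; G–C: 1; E–A: 1; E–D: 1; E–C: 1; A–D: 1; A–C: 1; D–C: 1.
All other pairs contribute 0.
Summing the contributions gives betweenness(B) = 14.

14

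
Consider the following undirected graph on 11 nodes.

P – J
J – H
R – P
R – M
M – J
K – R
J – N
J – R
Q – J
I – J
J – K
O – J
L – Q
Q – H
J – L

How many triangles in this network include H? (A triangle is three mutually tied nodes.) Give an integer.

1

H's neighbors: J and Q.
Neighbor pairs that are themselves tied: H–J–Q. Each forms one triangle with H, for 1 in total.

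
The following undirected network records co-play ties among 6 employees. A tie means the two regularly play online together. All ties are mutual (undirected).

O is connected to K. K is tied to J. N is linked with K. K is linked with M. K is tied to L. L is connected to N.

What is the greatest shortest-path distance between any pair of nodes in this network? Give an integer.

2

Eccentricity of each node (its greatest distance to any other): J:2, K:1, L:2, M:2, N:2, O:2.
The maximum eccentricity is 2, realized for instance by the pair L–O via L – K – O. So the diameter is 2.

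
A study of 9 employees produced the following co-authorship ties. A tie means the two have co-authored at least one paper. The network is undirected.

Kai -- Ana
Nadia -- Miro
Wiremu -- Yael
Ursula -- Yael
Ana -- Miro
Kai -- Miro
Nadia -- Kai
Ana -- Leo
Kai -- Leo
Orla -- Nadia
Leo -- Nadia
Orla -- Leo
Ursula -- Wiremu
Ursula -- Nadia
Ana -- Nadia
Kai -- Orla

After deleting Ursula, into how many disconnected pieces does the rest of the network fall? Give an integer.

2

Without Ursula, the remaining ties split the others into: {Wiremu, Yael}; {Ana, Kai, Leo, Miro, Nadia, Orla}.
That's 2 separate components.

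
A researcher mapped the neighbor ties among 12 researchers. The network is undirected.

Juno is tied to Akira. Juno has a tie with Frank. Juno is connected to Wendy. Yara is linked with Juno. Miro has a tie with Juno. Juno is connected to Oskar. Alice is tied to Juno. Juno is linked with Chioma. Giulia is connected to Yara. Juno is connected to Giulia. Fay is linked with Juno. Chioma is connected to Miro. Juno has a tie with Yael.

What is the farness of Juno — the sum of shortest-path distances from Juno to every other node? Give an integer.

Distances from Juno: Akira:1, Alice:1, Chioma:1, Fay:1, Frank:1, Giulia:1, Miro:1, Oskar:1, Wendy:1, Yael:1, Yara:1.
Sum = 1 + 1 + 1 + 1 + 1 + 1 + 1 + 1 + 1 + 1 + 1 = 11.

11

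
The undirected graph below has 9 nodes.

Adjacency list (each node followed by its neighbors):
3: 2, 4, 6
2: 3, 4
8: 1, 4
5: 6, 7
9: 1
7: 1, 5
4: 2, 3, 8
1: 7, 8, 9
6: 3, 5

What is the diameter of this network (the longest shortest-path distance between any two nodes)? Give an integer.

Eccentricity of each node (its greatest distance to any other): 1:3, 2:4, 3:4, 4:3, 5:3, 6:4, 7:4, 8:3, 9:4.
The maximum eccentricity is 4, realized for instance by the pair 7–2 via 7 – 5 – 6 – 3 – 2. So the diameter is 4.

4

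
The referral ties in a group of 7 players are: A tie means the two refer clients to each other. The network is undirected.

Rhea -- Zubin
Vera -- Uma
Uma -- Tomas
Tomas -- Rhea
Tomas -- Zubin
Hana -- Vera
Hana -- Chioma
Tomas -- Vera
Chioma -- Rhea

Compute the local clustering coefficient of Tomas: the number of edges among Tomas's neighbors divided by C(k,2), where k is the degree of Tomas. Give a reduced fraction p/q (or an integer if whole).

1/3

Tomas's neighbors: Rhea, Uma, Vera, and Zubin (k = 4).
Possible neighbor pairs: C(4,2) = 6. Edges among them: Rhea–Zubin, Uma–Vera → e = 2.
Clustering(Tomas) = 2/6 = 1/3.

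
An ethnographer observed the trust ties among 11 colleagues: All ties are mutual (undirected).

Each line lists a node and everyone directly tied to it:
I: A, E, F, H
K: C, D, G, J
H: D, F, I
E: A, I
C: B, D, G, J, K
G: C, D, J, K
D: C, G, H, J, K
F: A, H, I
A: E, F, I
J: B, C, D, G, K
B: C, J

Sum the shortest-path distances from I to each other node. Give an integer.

Distances from I: A:1, B:4, C:3, D:2, E:1, F:1, G:3, H:1, J:3, K:3.
Sum = 1 + 4 + 3 + 2 + 1 + 1 + 3 + 1 + 3 + 3 = 22.

22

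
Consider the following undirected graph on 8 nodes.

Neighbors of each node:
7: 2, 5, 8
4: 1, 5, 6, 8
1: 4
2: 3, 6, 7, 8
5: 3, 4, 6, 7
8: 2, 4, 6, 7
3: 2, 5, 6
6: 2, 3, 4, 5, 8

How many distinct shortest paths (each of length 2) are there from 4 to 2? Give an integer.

2

The shortest distance is 2. The length-2 paths are: 4–6–2; 4–8–2.
That gives 2 distinct shortest paths.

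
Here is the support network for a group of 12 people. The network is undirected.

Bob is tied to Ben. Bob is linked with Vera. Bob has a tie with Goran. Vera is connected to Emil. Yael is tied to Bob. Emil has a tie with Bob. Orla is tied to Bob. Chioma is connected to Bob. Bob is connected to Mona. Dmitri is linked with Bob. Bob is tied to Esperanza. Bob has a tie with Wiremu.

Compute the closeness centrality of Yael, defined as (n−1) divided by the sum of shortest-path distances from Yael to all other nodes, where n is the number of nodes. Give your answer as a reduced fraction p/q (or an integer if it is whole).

Distances from Yael: Ben:2, Bob:1, Chioma:2, Dmitri:2, Emil:2, Esperanza:2, Goran:2, Mona:2, Orla:2, Vera:2, Wiremu:2. Sum = 21.
n = 12, so closeness = 11/21.

11/21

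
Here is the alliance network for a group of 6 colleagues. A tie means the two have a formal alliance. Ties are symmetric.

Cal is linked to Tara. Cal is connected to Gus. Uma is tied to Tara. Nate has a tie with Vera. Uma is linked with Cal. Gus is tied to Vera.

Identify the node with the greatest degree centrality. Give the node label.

Cal

Degrees — Cal:3, Gus:2, Nate:1, Tara:2, Uma:2, Vera:2.
The maximum is 3, attained only by Cal.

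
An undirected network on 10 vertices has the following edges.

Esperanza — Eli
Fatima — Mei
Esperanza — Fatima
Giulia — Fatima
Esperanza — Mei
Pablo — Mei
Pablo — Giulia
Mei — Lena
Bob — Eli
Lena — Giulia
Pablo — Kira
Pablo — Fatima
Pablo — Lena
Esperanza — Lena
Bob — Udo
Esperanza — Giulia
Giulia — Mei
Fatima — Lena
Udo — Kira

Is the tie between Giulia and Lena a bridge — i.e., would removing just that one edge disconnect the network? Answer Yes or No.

No

Even without that edge, Giulia still reaches Lena via Giulia – Pablo – Lena, so the network stays connected. Not a bridge.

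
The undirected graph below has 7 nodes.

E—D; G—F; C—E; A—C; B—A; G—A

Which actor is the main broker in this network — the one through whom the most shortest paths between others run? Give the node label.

A

Unnormalized betweenness of each node: A:11, B:0, C:8, D:0, E:5, F:0, G:5.
A has the largest value, 11, making it the main broker — the node through which the most shortest paths run.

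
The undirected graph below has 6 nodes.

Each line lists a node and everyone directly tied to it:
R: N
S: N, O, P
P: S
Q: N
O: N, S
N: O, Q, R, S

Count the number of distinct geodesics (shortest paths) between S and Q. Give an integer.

The shortest distance is 2, and the only length-2 path is S–N–Q. So there is exactly 1 shortest path.

1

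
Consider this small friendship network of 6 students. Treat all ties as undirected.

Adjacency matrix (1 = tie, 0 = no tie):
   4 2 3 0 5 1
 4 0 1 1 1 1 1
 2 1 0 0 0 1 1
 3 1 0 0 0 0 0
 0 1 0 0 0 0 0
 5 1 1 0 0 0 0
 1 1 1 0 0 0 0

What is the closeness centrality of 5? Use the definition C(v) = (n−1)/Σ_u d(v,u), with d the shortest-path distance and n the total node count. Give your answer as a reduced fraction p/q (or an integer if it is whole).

5/8

Distances from 5: 0:2, 1:2, 2:1, 3:2, 4:1. Sum = 8.
n = 6, so closeness = 5/8.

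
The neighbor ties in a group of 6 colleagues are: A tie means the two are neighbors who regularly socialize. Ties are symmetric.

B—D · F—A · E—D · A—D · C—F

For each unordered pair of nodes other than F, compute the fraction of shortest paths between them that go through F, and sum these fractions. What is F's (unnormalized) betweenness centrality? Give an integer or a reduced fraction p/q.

4

Pairs whose geodesics pass through F — A–C: 1; B–C: 1; D–C: 1; E–C: 1.
All other pairs contribute 0.
Summing the contributions gives betweenness(F) = 4.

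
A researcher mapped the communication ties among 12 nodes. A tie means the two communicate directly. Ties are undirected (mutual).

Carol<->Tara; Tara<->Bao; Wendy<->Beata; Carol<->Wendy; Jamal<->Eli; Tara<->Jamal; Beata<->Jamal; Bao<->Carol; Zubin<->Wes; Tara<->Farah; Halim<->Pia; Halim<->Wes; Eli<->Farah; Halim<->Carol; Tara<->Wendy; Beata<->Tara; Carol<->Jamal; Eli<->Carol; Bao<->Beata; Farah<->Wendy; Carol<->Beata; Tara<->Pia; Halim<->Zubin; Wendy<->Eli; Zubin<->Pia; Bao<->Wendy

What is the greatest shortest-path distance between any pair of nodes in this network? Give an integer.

4

Eccentricity of each node (its greatest distance to any other): Bao:3, Beata:3, Carol:2, Eli:3, Farah:4, Halim:3, Jamal:3, Pia:3, Tara:3, Wendy:3, Wes:4, Zubin:3.
The maximum eccentricity is 4, realized for instance by the pair Farah–Wes via Farah – Tara – Pia – Zubin – Wes. So the diameter is 4.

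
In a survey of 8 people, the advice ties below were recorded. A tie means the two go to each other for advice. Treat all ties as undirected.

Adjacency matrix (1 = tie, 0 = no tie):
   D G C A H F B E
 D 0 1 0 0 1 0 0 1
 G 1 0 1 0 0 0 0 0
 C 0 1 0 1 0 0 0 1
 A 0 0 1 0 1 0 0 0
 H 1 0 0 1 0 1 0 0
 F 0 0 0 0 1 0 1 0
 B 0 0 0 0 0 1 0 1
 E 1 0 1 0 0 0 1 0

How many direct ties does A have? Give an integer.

2

A is directly tied to C and H. That is 2 neighbors, so the degree of A is 2.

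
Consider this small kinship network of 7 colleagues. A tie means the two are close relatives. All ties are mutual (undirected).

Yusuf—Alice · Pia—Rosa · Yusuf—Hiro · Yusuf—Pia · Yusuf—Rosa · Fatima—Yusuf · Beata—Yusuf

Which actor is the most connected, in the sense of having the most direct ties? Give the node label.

Degrees — Alice:1, Beata:1, Fatima:1, Hiro:1, Pia:2, Rosa:2, Yusuf:6.
The maximum is 6, attained only by Yusuf.

Yusuf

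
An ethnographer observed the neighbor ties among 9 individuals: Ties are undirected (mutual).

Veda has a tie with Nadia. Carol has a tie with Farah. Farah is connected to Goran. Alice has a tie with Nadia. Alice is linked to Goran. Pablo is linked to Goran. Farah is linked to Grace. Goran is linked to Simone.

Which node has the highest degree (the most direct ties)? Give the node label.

Goran

Degrees — Alice:2, Carol:1, Farah:3, Goran:4, Grace:1, Nadia:2, Pablo:1, Simone:1, Veda:1.
The maximum is 4, attained only by Goran.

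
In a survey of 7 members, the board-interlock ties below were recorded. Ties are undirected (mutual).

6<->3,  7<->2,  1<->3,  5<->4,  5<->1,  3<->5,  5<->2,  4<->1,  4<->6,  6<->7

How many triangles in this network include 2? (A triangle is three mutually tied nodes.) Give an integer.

0

2's neighbors are 5 and 7, but none of them are tied to each other, so no triangle contains 2.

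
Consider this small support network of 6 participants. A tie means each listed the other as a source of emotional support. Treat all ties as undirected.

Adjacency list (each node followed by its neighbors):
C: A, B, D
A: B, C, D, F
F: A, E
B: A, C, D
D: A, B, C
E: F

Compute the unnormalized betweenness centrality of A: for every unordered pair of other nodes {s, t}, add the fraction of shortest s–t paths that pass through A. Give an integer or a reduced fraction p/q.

Pairs whose geodesics pass through A — E–C: 1; E–B: 1; E–D: 1; F–C: 1; F–B: 1; F–D: 1.
All other pairs contribute 0.
Summing the contributions gives betweenness(A) = 6.

6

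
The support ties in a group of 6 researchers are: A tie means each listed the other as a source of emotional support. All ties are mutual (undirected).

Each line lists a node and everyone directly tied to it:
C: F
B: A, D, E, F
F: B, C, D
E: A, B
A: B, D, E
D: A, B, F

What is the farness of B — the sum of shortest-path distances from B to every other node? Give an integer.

6

Distances from B: A:1, C:2, D:1, E:1, F:1.
Sum = 1 + 2 + 1 + 1 + 1 = 6.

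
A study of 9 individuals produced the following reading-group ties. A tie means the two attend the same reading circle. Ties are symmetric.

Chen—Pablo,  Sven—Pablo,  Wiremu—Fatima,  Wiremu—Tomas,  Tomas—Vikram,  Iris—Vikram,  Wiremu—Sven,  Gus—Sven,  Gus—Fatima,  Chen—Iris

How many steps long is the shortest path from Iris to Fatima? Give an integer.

4

One shortest route is Iris – Vikram – Tomas – Wiremu – Fatima, which uses 4 edges, and at distance 3 from Iris we only reach {Sven, Wiremu}, which does not include Fatima. So d(Iris,Fatima) = 4.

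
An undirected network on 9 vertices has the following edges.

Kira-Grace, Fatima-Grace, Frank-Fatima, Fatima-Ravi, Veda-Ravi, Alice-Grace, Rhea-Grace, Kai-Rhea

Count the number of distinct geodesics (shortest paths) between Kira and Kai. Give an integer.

1

The shortest distance is 3, and the only length-3 path is Kira–Grace–Rhea–Kai. So there is exactly 1 shortest path.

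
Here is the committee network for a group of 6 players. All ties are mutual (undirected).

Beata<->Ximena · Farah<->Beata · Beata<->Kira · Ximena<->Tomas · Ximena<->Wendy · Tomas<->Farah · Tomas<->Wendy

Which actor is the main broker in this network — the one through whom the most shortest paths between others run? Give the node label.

Beata

Unnormalized betweenness of each node: Beata:9/2, Farah:1, Kira:0, Tomas:3/2, Wendy:0, Ximena:3.
Beata has the largest value, 9/2, making it the main broker — the node through which the most shortest paths run.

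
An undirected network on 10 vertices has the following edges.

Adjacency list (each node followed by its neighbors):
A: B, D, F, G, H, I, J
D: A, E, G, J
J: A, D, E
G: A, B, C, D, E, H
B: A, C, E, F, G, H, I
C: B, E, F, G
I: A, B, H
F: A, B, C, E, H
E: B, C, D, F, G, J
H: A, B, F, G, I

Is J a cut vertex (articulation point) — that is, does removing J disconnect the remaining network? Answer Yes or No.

Even without J, every remaining node can still reach every other (the residual graph is connected), so J is not a cut vertex.

No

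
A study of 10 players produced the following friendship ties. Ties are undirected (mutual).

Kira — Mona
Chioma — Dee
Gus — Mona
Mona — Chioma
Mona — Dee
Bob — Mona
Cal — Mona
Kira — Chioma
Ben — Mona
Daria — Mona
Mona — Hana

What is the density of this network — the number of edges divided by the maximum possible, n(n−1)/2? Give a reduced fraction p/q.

There are 11 edges and 10 nodes, so the maximum possible is C(10,2) = 45.
Density = 11/45.

11/45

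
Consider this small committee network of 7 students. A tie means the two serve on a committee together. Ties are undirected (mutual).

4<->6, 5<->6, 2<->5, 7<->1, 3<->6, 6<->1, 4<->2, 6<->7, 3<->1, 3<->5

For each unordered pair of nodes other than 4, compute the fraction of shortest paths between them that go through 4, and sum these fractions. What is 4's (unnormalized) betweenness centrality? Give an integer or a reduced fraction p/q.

Pairs whose geodesics pass through 4 — 1–2: 1/3; 7–2: 1/2; 6–2: 1/2.
All other pairs contribute 0.
Summing the contributions gives betweenness(4) = 4/3.

4/3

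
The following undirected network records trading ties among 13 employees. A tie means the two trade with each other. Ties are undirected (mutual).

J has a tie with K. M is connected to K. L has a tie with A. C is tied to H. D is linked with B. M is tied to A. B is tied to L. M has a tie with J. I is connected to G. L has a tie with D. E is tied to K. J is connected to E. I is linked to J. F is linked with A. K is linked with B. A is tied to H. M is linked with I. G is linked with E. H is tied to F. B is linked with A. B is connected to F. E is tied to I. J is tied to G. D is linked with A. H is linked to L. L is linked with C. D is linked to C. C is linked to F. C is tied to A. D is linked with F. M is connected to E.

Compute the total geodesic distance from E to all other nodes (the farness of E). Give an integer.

Distances from E: A:2, B:2, C:3, D:3, F:3, G:1, H:3, I:1, J:1, K:1, L:3, M:1.
Sum = 2 + 2 + 3 + 3 + 3 + 1 + 3 + 1 + 1 + 1 + 3 + 1 = 24.

24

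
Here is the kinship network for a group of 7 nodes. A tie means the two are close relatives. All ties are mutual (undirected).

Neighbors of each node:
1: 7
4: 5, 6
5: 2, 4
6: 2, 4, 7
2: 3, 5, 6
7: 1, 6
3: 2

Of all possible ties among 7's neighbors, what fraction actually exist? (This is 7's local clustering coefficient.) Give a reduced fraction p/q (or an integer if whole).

0

7's neighbors: 1 and 6 (k = 2).
Possible neighbor pairs: C(2,2) = 1. Edges among them: none → e = 0.
Clustering(7) = 0/1.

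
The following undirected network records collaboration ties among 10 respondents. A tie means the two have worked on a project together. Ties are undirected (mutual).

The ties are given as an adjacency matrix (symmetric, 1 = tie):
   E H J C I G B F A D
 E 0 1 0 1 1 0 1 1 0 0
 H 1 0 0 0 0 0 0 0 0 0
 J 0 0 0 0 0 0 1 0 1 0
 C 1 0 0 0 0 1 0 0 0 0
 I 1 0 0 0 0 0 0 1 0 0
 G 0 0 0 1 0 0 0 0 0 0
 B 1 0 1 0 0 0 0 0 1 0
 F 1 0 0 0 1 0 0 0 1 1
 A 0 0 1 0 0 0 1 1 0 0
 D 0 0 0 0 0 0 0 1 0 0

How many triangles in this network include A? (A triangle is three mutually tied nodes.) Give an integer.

1

A's neighbors: B, F, and J.
Neighbor pairs that are themselves tied: A–B–J. Each forms one triangle with A, for 1 in total.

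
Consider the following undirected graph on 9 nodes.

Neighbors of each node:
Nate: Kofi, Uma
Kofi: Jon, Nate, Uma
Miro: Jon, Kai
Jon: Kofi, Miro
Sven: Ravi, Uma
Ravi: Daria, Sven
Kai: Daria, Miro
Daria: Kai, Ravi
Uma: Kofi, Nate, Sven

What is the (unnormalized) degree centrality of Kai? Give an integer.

2

Kai is directly tied to Daria and Miro. That is 2 neighbors, so the degree of Kai is 2.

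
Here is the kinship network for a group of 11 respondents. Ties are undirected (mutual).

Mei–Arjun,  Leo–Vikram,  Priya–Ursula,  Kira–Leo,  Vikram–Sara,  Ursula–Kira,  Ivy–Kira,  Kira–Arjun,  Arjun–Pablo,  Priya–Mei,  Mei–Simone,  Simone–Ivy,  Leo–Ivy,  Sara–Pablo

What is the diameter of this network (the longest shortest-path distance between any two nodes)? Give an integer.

4

Eccentricity of each node (its greatest distance to any other): Arjun:3, Ivy:3, Kira:3, Leo:3, Mei:4, Pablo:3, Priya:4, Sara:4, Simone:4, Ursula:4, Vikram:4.
The maximum eccentricity is 4, realized for instance by the pair Priya–Sara via Priya – Mei – Arjun – Pablo – Sara. So the diameter is 4.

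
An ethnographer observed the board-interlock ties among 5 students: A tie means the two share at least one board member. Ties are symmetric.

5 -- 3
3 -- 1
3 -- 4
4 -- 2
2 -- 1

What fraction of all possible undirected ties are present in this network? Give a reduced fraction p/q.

1/2

There are 5 edges and 5 nodes, so the maximum possible is C(5,2) = 10.
Density = 5/10 = 1/2.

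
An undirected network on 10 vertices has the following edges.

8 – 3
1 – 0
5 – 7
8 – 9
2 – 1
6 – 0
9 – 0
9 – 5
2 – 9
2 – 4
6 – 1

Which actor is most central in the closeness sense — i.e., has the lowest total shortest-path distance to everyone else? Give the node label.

Farness (sum of distances to all others) for each node — 0:18, 1:21, 2:17, 3:28, 4:25, 5:20, 6:23, 7:28, 8:20, 9:14.
The smallest farness is 14, for 9, so 9 has the highest closeness.

9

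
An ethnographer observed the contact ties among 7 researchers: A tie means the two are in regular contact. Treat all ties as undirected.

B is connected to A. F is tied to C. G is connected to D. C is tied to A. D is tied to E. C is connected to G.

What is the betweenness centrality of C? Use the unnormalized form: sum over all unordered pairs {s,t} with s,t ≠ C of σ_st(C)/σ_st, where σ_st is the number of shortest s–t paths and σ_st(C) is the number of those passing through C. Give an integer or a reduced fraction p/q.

Pairs whose geodesics pass through C — E–A: 1; E–B: 1; E–F: 1; A–D: 1; A–G: 1; A–F: 1; D–B: 1; D–F: 1; B–G: 1; B–F: 1; G–F: 1.
All other pairs contribute 0.
Summing the contributions gives betweenness(C) = 11.

11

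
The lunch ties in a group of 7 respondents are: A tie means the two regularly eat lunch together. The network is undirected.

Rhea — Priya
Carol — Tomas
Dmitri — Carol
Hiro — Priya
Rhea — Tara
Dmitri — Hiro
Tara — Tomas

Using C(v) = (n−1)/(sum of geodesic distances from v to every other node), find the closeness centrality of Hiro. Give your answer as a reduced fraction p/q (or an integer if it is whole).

Distances from Hiro: Carol:2, Dmitri:1, Priya:1, Rhea:2, Tara:3, Tomas:3. Sum = 12.
n = 7, so closeness = 6/12 = 1/2.

1/2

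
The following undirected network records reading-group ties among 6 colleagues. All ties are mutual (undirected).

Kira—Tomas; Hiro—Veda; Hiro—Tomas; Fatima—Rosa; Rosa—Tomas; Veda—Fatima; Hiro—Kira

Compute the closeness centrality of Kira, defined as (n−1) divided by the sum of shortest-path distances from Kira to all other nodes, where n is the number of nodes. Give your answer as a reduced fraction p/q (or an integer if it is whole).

Distances from Kira: Fatima:3, Hiro:1, Rosa:2, Tomas:1, Veda:2. Sum = 9.
n = 6, so closeness = 5/9.

5/9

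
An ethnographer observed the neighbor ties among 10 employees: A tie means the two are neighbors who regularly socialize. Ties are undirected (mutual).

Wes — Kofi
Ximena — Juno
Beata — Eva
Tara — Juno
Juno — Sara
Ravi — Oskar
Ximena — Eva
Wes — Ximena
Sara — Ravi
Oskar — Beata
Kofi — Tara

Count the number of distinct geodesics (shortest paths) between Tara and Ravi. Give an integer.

The shortest distance is 3, and the only length-3 path is Tara–Juno–Sara–Ravi. So there is exactly 1 shortest path.

1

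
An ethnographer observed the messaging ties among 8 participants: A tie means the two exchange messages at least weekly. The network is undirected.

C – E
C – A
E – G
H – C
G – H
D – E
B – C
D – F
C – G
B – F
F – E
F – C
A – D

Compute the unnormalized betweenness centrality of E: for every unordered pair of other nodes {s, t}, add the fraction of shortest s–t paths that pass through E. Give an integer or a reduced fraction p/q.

Pairs whose geodesics pass through E — F–G: 1/2; G–D: 1; D–H: 2/4; D–C: 1/3.
All other pairs contribute 0.
Summing the contributions gives betweenness(E) = 7/3.

7/3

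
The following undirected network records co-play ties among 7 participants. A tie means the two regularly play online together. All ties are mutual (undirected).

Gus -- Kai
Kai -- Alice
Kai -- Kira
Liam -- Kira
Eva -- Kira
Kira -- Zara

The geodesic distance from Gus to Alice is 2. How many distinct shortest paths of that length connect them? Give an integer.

1

The shortest distance is 2, and the only length-2 path is Gus–Kai–Alice. So there is exactly 1 shortest path.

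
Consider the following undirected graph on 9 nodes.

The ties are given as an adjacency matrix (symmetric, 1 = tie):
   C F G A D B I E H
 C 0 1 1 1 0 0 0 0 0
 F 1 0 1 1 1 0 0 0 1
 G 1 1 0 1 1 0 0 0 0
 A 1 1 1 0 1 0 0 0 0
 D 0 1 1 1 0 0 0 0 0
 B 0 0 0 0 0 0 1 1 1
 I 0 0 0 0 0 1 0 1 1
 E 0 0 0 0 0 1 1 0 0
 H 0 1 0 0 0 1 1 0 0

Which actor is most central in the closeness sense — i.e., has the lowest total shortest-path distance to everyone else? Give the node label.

F

Farness (sum of distances to all others) for each node — A:16, B:17, C:17, D:17, E:23, F:12, G:16, H:13, I:17.
The smallest farness is 12, for F, so F has the highest closeness.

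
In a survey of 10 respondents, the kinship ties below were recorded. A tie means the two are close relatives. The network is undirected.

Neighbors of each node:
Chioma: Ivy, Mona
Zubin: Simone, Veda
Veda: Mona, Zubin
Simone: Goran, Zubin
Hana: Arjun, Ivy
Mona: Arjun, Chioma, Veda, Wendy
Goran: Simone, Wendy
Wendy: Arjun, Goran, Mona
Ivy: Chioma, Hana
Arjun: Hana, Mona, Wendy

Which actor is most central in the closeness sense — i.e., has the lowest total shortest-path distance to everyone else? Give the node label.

Mona

Farness (sum of distances to all others) for each node — Arjun:17, Chioma:20, Goran:21, Hana:22, Ivy:25, Mona:15, Simone:25, Veda:19, Wendy:17, Zubin:23.
The smallest farness is 15, for Mona, so Mona has the highest closeness.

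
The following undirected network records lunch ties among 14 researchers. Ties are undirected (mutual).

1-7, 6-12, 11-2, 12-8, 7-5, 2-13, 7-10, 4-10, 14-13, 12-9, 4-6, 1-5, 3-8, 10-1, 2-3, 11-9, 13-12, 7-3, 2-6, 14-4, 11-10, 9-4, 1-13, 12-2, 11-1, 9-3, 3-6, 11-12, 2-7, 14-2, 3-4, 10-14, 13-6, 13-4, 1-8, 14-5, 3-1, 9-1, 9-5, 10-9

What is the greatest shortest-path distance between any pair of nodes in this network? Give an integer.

Eccentricity of each node (its greatest distance to any other): 1:2, 2:2, 3:2, 4:2, 5:3, 6:3, 7:2, 8:3, 9:2, 10:2, 11:2, 12:2, 13:2, 14:3.
The maximum eccentricity is 3, realized for instance by the pair 8–14 via 8 – 12 – 2 – 14. So the diameter is 3.

3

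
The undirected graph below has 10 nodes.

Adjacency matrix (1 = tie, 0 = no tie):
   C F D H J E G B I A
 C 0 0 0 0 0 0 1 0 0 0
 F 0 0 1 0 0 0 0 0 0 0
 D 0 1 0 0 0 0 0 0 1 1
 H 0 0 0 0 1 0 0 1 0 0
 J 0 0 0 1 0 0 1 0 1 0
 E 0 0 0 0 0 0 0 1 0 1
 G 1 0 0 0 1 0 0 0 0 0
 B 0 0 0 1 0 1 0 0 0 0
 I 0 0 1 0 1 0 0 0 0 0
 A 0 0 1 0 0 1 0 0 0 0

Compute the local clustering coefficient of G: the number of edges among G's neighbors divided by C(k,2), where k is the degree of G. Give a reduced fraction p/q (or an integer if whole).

G's neighbors: C and J (k = 2).
Possible neighbor pairs: C(2,2) = 1. Edges among them: none → e = 0.
Clustering(G) = 0/1.

0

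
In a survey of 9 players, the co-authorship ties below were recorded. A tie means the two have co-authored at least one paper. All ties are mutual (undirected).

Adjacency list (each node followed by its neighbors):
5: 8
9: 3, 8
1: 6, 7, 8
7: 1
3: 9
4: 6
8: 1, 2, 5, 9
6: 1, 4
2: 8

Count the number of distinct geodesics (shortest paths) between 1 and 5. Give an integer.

1

The shortest distance is 2, and the only length-2 path is 1–8–5. So there is exactly 1 shortest path.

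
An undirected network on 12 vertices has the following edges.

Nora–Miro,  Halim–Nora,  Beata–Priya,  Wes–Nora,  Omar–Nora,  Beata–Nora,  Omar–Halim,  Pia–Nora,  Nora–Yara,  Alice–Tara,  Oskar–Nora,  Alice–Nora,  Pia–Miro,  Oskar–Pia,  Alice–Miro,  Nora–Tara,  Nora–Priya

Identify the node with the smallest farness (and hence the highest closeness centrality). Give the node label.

Nora

Farness (sum of distances to all others) for each node — Alice:19, Beata:20, Halim:20, Miro:19, Nora:11, Omar:20, Oskar:20, Pia:19, Priya:20, Tara:20, Wes:21, Yara:21.
The smallest farness is 11, for Nora, so Nora has the highest closeness.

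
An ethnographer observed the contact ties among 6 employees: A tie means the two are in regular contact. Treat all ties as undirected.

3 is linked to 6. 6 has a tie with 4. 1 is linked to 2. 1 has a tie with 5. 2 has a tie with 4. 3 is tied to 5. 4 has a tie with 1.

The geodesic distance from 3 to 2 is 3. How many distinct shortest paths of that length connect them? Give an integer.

2

The shortest distance is 3. The length-3 paths are: 3–6–4–2; 3–5–1–2.
That gives 2 distinct shortest paths.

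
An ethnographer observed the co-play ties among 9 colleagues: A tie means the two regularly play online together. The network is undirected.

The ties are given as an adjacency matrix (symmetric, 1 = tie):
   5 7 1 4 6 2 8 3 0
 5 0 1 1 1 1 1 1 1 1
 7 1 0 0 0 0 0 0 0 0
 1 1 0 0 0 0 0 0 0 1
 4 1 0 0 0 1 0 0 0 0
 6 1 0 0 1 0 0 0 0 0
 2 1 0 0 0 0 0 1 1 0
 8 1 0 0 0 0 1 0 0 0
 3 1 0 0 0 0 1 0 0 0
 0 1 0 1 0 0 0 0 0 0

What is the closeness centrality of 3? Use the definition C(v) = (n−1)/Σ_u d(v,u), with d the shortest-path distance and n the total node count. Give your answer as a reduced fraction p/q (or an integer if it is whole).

Distances from 3: 0:2, 1:2, 2:1, 4:2, 5:1, 6:2, 7:2, 8:2. Sum = 14.
n = 9, so closeness = 8/14 = 4/7.

4/7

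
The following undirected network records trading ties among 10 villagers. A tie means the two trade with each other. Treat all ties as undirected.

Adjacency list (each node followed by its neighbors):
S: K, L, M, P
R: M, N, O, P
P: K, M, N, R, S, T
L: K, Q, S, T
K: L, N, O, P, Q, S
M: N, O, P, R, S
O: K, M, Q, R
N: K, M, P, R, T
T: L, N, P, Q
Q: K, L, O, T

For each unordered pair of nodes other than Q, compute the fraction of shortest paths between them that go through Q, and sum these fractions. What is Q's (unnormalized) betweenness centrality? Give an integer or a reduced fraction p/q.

15/8

Pairs whose geodesics pass through Q — T–K: 1/4; T–O: 1; L–R: 1/8; L–O: 1/2.
All other pairs contribute 0.
Summing the contributions gives betweenness(Q) = 15/8.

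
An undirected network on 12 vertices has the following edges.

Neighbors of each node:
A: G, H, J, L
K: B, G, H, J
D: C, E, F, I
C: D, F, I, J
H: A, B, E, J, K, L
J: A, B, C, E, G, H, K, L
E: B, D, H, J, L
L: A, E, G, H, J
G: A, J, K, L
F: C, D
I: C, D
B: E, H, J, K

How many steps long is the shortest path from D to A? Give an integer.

3

One shortest route is D – E – L – A, which uses 3 edges, and at distance 2 from D we only reach {B, H, J, L}, which does not include A. So d(D,A) = 3.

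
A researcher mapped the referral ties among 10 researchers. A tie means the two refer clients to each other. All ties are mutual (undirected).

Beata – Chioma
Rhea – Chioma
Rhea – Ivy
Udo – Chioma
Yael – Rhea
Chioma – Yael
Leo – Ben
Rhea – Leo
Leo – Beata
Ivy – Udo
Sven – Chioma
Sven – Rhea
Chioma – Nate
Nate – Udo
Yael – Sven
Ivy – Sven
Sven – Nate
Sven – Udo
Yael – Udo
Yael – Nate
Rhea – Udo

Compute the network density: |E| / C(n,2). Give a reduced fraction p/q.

7/15

There are 21 edges and 10 nodes, so the maximum possible is C(10,2) = 45.
Density = 21/45 = 7/15.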